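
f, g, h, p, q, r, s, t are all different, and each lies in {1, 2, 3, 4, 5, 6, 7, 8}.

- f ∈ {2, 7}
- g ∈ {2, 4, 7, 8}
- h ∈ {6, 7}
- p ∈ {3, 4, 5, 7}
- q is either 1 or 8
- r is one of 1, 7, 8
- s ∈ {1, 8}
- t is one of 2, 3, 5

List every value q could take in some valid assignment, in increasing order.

The 8 variables together cover exactly {1, 2, 3, 4, 5, 6, 7, 8} — 8 values for 8 variables — and 6 appears only in h's list, so h = 6.
q and s share exactly the 2 values {1, 8}; by pigeonhole those values go to them, so strike 1, 8 from g, r.
That leaves r = 7. Strike 7 from f, g, p.
f must be 2 (only option left). Remove 2 from g, t.
g has just one choice, so g = 4. Strike 4 from p.
No further eliminations apply; q can still be any of 1, 8.

1, 8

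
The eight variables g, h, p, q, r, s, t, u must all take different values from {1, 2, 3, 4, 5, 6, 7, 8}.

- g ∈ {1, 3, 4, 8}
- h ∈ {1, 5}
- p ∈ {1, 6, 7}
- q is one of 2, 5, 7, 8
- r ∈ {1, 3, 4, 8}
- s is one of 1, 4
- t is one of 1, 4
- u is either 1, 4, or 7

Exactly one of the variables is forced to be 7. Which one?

u

Among the 8 variables, 2 fits only q (and all 8 values in {1, 2, 3, 4, 5, 6, 7, 8} must be used), so q = 2.
The 7 still-open variables together cover exactly {1, 3, 4, 5, 6, 7, 8} — 7 values for 7 variables — and 5 appears only in h's list, so h = 5.
Among the 6 still-open variables, 6 fits only p (and all 6 values in {1, 3, 4, 6, 7, 8} must be used), so p = 6.
The 5 still-open variables together cover exactly {1, 3, 4, 7, 8} — 5 values for 5 variables — and 7 appears only in u's list, so u = 7.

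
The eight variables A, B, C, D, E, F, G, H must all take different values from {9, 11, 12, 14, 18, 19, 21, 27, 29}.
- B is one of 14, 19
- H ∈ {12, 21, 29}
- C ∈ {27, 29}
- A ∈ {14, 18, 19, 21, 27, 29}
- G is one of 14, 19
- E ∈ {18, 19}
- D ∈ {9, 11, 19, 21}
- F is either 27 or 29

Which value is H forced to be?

The 2 variables B and G are confined to {14, 19}, which locks those values in; drop them from A, D, E.
That leaves E = 18. Remove 18 from A.
C and F share exactly the 2 values {27, 29}; by pigeonhole those values go to them, so strike 27, 29 from A, H.
A has just one choice, so A = 21. So D, H can't be 21.
So H = 12.

12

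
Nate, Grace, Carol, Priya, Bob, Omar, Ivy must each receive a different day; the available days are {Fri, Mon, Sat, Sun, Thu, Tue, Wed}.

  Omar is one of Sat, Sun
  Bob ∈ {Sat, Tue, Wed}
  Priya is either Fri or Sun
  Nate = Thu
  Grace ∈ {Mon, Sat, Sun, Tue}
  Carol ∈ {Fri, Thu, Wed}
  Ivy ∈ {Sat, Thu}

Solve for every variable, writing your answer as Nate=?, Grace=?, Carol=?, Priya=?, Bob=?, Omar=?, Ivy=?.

Nate=Thu, Grace=Mon, Carol=Wed, Priya=Fri, Bob=Tue, Omar=Sun, Ivy=Sat

Nate must be Thu (only option left). Remove Thu from Carol, Ivy.
Ivy's domain is down to {Sat}, so Ivy = Sat. Eliminate Sat elsewhere: Grace, Bob, Omar.
Omar's domain is down to {Sun}, so Omar = Sun. So Grace, Priya can't be Sun.
Priya must be Fri (only option left). Strike Fri from Carol.
Carol must be Wed (only option left). So Bob can't be Wed.
Bob has just one choice, so Bob = Tue. Eliminate Tue elsewhere: Grace.
That leaves Grace = Mon.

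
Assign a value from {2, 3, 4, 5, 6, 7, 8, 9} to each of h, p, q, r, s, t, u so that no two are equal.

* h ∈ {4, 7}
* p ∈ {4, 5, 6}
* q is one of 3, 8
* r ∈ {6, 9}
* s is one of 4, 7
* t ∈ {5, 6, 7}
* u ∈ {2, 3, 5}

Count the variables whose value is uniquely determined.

1

h and s between them cover only {4, 7} — a naked pair. Remove those values from p, t.
The 2 variables p and t are confined to {5, 6}, which locks those values in; drop them from r, u.
That leaves r = 9.
Determined: r=9. The other variables each still have more than one consistent value. That makes 1.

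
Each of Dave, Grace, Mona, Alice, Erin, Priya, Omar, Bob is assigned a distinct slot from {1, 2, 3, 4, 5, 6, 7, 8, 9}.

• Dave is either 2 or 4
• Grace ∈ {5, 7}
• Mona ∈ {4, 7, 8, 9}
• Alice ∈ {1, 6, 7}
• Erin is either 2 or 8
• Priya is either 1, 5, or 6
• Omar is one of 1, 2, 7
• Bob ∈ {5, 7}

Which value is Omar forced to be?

2

The 8 variables draw from only 8 values {1, 2, 4, 5, 6, 7, 8, 9}, so each is used; only Mona can be 9, hence Mona = 9.
The 7 still-open variables draw from only 7 values {1, 2, 4, 5, 6, 7, 8}, so each is used; only Dave can be 4, hence Dave = 4.
The 6 still-open variables draw from only 6 values {1, 2, 5, 6, 7, 8}, so each is used; only Erin can be 8, hence Erin = 8.
The 5 still-open variables draw from only 5 values {1, 2, 5, 6, 7}, so each is used; only Omar can be 2, hence Omar = 2.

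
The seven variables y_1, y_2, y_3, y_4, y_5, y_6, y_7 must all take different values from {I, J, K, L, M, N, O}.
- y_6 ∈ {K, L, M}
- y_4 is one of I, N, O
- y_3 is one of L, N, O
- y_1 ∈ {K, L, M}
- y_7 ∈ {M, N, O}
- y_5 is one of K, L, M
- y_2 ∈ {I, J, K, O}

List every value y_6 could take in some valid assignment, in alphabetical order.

Among the 7 variables, J fits only y_2 (and all 7 values in {I, J, K, L, M, N, O} must be used), so y_2 = J.
The 6 still-open variables draw from only 6 values {I, K, L, M, N, O}, so each is used; only y_4 can be I, hence y_4 = I.
The 3 variables y_1, y_5, y_6 are confined to {K, L, M}, which locks those values in; drop them from y_3, y_7.
No further eliminations apply; y_6 can still be any of K, L, M.

K, L, M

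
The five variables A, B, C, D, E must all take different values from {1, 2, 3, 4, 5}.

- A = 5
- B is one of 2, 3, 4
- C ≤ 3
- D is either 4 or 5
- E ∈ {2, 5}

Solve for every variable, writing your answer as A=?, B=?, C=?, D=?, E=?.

A's domain is down to {5}, so A = 5. Remove 5 from D, E.
That leaves D = 4. So B can't be 4.
That leaves E = 2. Eliminate 2 elsewhere: B, C.
B has just one choice, so B = 3. So C can't be 3.
C has just one choice, so C = 1.

A=5, B=3, C=1, D=4, E=2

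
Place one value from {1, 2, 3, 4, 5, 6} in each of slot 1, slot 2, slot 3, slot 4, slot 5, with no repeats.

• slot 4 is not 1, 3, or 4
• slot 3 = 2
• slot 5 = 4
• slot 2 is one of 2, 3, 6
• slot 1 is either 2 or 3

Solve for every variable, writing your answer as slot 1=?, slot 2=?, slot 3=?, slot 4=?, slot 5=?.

slot 3 must be 2 (only option left). Remove 2 from slot 1, slot 2, slot 4.
slot 5's domain is down to {4}, so slot 5 = 4.
That leaves slot 1 = 3. Eliminate 3 elsewhere: slot 2.
slot 2 must be 6 (only option left). Strike 6 from slot 4.
That leaves slot 4 = 5.

slot 1=3, slot 2=6, slot 3=2, slot 4=5, slot 5=4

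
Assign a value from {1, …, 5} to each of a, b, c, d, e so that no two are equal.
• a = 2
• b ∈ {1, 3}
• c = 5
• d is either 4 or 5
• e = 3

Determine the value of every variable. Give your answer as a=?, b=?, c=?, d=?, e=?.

a=2, b=1, c=5, d=4, e=3

a's domain is down to {2}, so a = 2.
c's domain is down to {5}, so c = 5. So d can't be 5.
d has just one choice, so d = 4.
e has just one choice, so e = 3. So b can't be 3.
That leaves b = 1.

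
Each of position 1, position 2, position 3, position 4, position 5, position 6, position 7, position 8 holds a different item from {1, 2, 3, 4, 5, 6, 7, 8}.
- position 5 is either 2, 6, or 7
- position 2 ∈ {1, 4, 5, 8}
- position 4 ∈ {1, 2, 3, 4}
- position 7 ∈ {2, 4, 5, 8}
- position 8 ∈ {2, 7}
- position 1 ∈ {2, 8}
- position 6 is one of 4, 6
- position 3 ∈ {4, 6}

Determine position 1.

The 8 variables draw from only 8 values {1, 2, 3, 4, 5, 6, 7, 8}, so each is used; only position 4 can be 3, hence position 4 = 3.
The 7 still-open variables draw from only 7 values {1, 2, 4, 5, 6, 7, 8}, so each is used; only position 2 can be 1, hence position 2 = 1.
Among the 6 still-open variables, 5 fits only position 7 (and all 6 values in {2, 4, 5, 6, 7, 8} must be used), so position 7 = 5.
The 5 still-open variables together cover exactly {2, 4, 6, 7, 8} — 5 values for 5 variables — and 8 appears only in position 1's list, so position 1 = 8.

8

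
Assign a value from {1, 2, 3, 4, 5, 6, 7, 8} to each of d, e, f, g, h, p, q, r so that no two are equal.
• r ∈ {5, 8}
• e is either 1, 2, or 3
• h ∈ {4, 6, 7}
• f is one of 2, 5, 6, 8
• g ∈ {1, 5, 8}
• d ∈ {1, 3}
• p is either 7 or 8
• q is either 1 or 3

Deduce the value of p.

7

The 8 variables draw from only 8 values {1, 2, 3, 4, 5, 6, 7, 8}, so each is used; only h can be 4, hence h = 4.
The 7 still-open variables together cover exactly {1, 2, 3, 5, 6, 7, 8} — 7 values for 7 variables — and 6 appears only in f's list, so f = 6.
The 6 still-open variables together cover exactly {1, 2, 3, 5, 7, 8} — 6 values for 6 variables — and 2 appears only in e's list, so e = 2.
The 5 still-open variables draw from only 5 values {1, 3, 5, 7, 8}, so each is used; only p can be 7, hence p = 7.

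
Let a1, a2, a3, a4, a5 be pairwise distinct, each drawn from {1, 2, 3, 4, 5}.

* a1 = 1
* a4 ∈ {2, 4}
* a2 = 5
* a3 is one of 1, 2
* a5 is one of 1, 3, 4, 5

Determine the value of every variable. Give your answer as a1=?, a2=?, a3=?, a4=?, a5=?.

a1=1, a2=5, a3=2, a4=4, a5=3

a1 must be 1 (only option left). Strike 1 from a3, a5.
a2 must be 5 (only option left). Remove 5 from a5.
That leaves a3 = 2. Strike 2 from a4.
a4 has just one choice, so a4 = 4. Eliminate 4 elsewhere: a5.
That leaves a5 = 3.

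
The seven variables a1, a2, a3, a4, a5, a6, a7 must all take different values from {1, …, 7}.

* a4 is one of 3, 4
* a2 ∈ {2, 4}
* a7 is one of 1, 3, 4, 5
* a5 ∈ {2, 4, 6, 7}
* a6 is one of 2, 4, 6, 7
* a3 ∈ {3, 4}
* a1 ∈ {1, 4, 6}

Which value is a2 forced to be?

The 7 variables draw from only 7 values {1, 2, 3, 4, 5, 6, 7}, so each is used; only a7 can be 5, hence a7 = 5.
The 6 still-open variables together cover exactly {1, 2, 3, 4, 6, 7} — 6 values for 6 variables — and 1 appears only in a1's list, so a1 = 1.
a3 and a4 between them cover only {3, 4} — a naked pair. Remove those values from a2, a5, a6.
So a2 = 2.

2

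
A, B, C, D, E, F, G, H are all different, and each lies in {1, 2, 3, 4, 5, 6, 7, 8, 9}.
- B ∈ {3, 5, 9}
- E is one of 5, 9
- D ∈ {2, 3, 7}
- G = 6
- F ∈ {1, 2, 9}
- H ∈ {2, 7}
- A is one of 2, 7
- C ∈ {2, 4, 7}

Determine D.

G's domain is down to {6}, so G = 6.
The 7 still-open variables together cover exactly {1, 2, 3, 4, 5, 7, 9} — 7 values for 7 variables — and 1 appears only in F's list, so F = 1.
Among the 6 still-open variables, 4 fits only C (and all 6 values in {2, 3, 4, 5, 7, 9} must be used), so C = 4.
A and H share exactly the 2 values {2, 7}; by pigeonhole those values go to them, so strike 2, 7 from D.
So D = 3.

3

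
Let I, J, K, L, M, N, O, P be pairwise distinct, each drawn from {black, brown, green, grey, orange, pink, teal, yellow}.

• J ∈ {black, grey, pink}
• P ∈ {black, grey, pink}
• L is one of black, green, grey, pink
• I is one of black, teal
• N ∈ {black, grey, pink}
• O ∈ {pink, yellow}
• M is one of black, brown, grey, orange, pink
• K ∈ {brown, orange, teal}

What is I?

teal

Among the 8 variables, green fits only L (and all 8 values in {black, brown, green, grey, orange, pink, teal, yellow} must be used), so L = green.
The 7 still-open variables draw from only 7 values {black, brown, grey, orange, pink, teal, yellow}, so each is used; only O can be yellow, hence O = yellow.
J, N, P share exactly the 3 values {black, grey, pink}; by pigeonhole those values go to them, so strike black, grey, pink from I, M.
So I = teal.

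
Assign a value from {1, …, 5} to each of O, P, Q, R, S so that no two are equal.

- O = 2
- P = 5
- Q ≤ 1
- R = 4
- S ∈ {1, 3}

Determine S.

O has just one choice, so O = 2.
That leaves P = 5.
That leaves Q = 1. Remove 1 from S.
So S = 3.

3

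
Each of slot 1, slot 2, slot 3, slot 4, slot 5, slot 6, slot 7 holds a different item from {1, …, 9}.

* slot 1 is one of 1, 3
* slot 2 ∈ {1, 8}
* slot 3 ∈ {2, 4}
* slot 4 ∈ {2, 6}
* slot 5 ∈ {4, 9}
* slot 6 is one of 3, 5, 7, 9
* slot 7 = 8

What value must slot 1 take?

3

slot 7 must be 8 (only option left). So slot 2 can't be 8.
That leaves slot 2 = 1. So slot 1 can't be 1.
So slot 1 = 3.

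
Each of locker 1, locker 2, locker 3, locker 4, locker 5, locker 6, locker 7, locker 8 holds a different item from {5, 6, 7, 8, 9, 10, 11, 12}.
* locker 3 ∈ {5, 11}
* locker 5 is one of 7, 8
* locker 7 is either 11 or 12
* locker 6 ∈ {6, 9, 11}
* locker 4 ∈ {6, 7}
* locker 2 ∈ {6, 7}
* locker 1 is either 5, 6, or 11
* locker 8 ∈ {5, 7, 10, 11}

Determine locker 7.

12

The 8 variables together cover exactly {5, 6, 7, 8, 9, 10, 11, 12} — 8 values for 8 variables — and 8 appears only in locker 5's list, so locker 5 = 8.
The 7 still-open variables draw from only 7 values {5, 6, 7, 9, 10, 11, 12}, so each is used; only locker 6 can be 9, hence locker 6 = 9.
The 6 still-open variables draw from only 6 values {5, 6, 7, 10, 11, 12}, so each is used; only locker 8 can be 10, hence locker 8 = 10.
The 5 still-open variables together cover exactly {5, 6, 7, 11, 12} — 5 values for 5 variables — and 12 appears only in locker 7's list, so locker 7 = 12.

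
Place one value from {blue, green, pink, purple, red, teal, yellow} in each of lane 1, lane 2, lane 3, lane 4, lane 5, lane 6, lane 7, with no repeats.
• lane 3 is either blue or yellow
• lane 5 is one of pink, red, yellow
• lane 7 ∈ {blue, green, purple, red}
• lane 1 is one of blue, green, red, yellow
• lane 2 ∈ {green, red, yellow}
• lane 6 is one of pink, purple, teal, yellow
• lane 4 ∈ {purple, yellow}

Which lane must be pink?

Among the 7 variables, teal fits only lane 6 (and all 7 values in {blue, green, pink, purple, red, teal, yellow} must be used), so lane 6 = teal.
The 6 still-open variables together cover exactly {blue, green, pink, purple, red, yellow} — 6 values for 6 variables — and pink appears only in lane 5's list, so lane 5 = pink.

lane 5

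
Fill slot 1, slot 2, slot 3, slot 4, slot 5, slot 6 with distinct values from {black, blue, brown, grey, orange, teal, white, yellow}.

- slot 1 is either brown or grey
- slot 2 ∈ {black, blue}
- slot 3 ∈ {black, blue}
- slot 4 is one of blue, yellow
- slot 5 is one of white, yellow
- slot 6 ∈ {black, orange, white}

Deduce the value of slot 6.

orange

slot 2 and slot 3 share exactly the 2 values {black, blue}; by pigeonhole those values go to them, so strike black, blue from slot 4, slot 6.
That leaves slot 4 = yellow. So slot 5 can't be yellow.
slot 5's domain is down to {white}, so slot 5 = white. Remove white from slot 6.
So slot 6 = orange.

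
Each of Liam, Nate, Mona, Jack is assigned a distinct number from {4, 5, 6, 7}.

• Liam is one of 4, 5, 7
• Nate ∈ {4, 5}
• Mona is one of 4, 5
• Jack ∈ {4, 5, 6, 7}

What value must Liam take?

7

The 4 variables together cover exactly {4, 5, 6, 7} — 4 values for 4 variables — and 6 appears only in Jack's list, so Jack = 6.
The 3 still-open variables draw from only 3 values {4, 5, 7}, so each is used; only Liam can be 7, hence Liam = 7.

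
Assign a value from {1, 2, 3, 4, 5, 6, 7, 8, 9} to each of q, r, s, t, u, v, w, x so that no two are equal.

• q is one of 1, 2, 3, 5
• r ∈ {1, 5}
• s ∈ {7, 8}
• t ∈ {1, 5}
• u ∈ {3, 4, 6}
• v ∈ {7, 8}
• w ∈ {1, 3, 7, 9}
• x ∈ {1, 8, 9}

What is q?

2

r and t share exactly the 2 values {1, 5}; by pigeonhole those values go to them, so strike 1, 5 from q, w, x.
s and v between them cover only {7, 8} — a naked pair. Remove those values from w, x.
x must be 9 (only option left). Eliminate 9 elsewhere: w.
That leaves w = 3. Remove 3 from q, u.
So q = 2.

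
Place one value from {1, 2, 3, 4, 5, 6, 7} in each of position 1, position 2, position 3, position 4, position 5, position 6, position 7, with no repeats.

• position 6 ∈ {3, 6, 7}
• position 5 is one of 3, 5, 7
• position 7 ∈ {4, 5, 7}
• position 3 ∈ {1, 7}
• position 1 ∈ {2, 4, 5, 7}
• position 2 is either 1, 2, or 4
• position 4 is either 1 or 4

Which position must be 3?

position 5

Among the 7 variables, 6 fits only position 6 (and all 7 values in {1, 2, 3, 4, 5, 6, 7} must be used), so position 6 = 6.
Among the 6 still-open variables, 3 fits only position 5 (and all 6 values in {1, 2, 3, 4, 5, 7} must be used), so position 5 = 3.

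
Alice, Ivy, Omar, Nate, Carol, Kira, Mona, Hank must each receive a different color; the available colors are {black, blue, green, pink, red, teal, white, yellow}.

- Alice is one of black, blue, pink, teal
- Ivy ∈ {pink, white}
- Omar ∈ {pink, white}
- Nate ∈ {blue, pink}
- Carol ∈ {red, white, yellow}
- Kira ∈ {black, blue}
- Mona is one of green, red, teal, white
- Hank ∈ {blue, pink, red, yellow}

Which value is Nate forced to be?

blue

The 8 variables together cover exactly {black, blue, green, pink, red, teal, white, yellow} — 8 values for 8 variables — and green appears only in Mona's list, so Mona = green.
Among the 7 still-open variables, teal fits only Alice (and all 7 values in {black, blue, pink, red, teal, white, yellow} must be used), so Alice = teal.
The 6 still-open variables draw from only 6 values {black, blue, pink, red, white, yellow}, so each is used; only Kira can be black, hence Kira = black.
Ivy and Omar between them cover only {pink, white} — a naked pair. Remove those values from Nate, Carol, Hank.
So Nate = blue.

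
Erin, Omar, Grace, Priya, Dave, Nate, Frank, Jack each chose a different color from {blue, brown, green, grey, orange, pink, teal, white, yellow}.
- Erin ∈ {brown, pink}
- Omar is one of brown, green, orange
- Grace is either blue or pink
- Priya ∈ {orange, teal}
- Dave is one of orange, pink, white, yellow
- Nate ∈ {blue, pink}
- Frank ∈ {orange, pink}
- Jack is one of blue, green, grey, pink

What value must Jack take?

grey

Grace and Nate between them cover only {blue, pink} — a naked pair. Remove those values from Erin, Dave, Frank, Jack.
Erin has just one choice, so Erin = brown. Eliminate brown elsewhere: Omar.
That leaves Frank = orange. Eliminate orange elsewhere: Omar, Priya, Dave.
Omar's domain is down to {green}, so Omar = green. So Jack can't be green.
So Jack = grey.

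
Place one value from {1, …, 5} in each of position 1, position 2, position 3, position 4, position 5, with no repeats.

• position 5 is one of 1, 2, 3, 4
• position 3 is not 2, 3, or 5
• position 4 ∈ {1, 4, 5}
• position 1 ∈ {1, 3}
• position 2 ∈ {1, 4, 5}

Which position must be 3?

position 1

The 5 variables together cover exactly {1, 2, 3, 4, 5} — 5 values for 5 variables — and 2 appears only in position 5's list, so position 5 = 2.
The 4 still-open variables together cover exactly {1, 3, 4, 5} — 4 values for 4 variables — and 3 appears only in position 1's list, so position 1 = 3.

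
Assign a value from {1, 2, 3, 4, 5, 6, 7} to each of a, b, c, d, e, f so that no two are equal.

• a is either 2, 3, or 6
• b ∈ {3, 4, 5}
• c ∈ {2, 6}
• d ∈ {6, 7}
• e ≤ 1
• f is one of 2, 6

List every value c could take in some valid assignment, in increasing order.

e must be 1 (only option left).
c and f share exactly the 2 values {2, 6}; by pigeonhole those values go to them, so strike 2, 6 from a, d.
a must be 3 (only option left). Eliminate 3 elsewhere: b.
d's domain is down to {7}, so d = 7.
No further eliminations apply; c can still be any of 2, 6.

2, 6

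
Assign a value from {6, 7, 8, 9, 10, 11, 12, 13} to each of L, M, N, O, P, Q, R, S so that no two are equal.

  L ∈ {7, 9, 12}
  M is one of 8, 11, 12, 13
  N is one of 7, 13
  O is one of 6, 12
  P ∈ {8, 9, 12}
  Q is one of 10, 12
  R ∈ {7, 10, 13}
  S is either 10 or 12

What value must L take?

Among the 8 variables, 6 fits only O (and all 8 values in {6, 7, 8, 9, 10, 11, 12, 13} must be used), so O = 6.
The 7 still-open variables draw from only 7 values {7, 8, 9, 10, 11, 12, 13}, so each is used; only M can be 11, hence M = 11.
The 6 still-open variables together cover exactly {7, 8, 9, 10, 12, 13} — 6 values for 6 variables — and 8 appears only in P's list, so P = 8.
The 5 still-open variables together cover exactly {7, 9, 10, 12, 13} — 5 values for 5 variables — and 9 appears only in L's list, so L = 9.

9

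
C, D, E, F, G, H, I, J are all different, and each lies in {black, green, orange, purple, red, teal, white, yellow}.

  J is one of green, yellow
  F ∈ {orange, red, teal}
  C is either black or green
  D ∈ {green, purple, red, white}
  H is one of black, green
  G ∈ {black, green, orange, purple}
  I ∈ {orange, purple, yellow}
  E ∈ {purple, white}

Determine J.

The 8 variables together cover exactly {black, green, orange, purple, red, teal, white, yellow} — 8 values for 8 variables — and teal appears only in F's list, so F = teal.
The 7 still-open variables draw from only 7 values {black, green, orange, purple, red, white, yellow}, so each is used; only D can be red, hence D = red.
Among the 6 still-open variables, white fits only E (and all 6 values in {black, green, orange, purple, white, yellow} must be used), so E = white.
C and H between them cover only {black, green} — a naked pair. Remove those values from G, J.
So J = yellow.

yellow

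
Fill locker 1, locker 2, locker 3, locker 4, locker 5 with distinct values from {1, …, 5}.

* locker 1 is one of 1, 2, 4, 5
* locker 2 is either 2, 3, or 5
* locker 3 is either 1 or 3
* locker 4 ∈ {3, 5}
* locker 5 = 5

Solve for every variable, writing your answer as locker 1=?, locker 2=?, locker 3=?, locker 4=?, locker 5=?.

locker 5 has just one choice, so locker 5 = 5. So locker 1, locker 2, locker 4 can't be 5.
That leaves locker 4 = 3. Strike 3 from locker 2, locker 3.
That leaves locker 2 = 2. So locker 1 can't be 2.
locker 3 must be 1 (only option left). Remove 1 from locker 1.
locker 1 must be 4 (only option left).

locker 1=4, locker 2=2, locker 3=1, locker 4=3, locker 5=5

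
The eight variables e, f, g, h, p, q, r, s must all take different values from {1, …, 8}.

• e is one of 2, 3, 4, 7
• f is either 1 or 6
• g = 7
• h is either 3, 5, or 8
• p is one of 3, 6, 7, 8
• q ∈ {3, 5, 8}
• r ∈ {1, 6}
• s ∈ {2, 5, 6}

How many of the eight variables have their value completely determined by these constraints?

g has just one choice, so g = 7. Remove 7 from e, p.
The 7 still-open variables draw from only 7 values {1, 2, 3, 4, 5, 6, 8}, so each is used; only e can be 4, hence e = 4.
The 6 still-open variables together cover exactly {1, 2, 3, 5, 6, 8} — 6 values for 6 variables — and 2 appears only in s's list, so s = 2.
f and r share exactly the 2 values {1, 6}; by pigeonhole those values go to them, so strike 1, 6 from p.
Determined: e=4, g=7, s=2. The other variables each still have more than one consistent value. That makes 3.

3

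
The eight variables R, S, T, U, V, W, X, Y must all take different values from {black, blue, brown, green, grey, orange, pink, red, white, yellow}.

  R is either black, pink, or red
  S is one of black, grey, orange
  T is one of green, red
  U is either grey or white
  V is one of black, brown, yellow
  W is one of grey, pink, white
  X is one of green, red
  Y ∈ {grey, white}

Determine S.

orange

T and X share exactly the 2 values {green, red}; by pigeonhole those values go to them, so strike green, red from R.
The 2 variables U and Y are confined to {grey, white}, which locks those values in; drop them from S, W.
W has just one choice, so W = pink. Strike pink from R.
R must be black (only option left). So S, V can't be black.
So S = orange.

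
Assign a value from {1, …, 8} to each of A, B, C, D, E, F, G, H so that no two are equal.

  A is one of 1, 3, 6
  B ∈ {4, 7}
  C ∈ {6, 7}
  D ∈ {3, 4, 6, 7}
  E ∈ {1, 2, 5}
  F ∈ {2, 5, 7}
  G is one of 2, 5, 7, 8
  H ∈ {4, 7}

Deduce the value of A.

The 8 variables draw from only 8 values {1, 2, 3, 4, 5, 6, 7, 8}, so each is used; only G can be 8, hence G = 8.
B and H share exactly the 2 values {4, 7}; by pigeonhole those values go to them, so strike 4, 7 from C, D, F.
That leaves C = 6. So A, D can't be 6.
D's domain is down to {3}, so D = 3. Strike 3 from A.
So A = 1.

1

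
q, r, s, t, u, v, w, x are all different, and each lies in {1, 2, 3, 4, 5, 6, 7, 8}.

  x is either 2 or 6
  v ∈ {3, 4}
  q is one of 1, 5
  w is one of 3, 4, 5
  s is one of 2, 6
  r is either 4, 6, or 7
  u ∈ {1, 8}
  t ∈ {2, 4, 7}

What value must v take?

3

The 8 variables draw from only 8 values {1, 2, 3, 4, 5, 6, 7, 8}, so each is used; only u can be 8, hence u = 8.
The 7 still-open variables draw from only 7 values {1, 2, 3, 4, 5, 6, 7}, so each is used; only q can be 1, hence q = 1.
Among the 6 still-open variables, 5 fits only w (and all 6 values in {2, 3, 4, 5, 6, 7} must be used), so w = 5.
Among the 5 still-open variables, 3 fits only v (and all 5 values in {2, 3, 4, 6, 7} must be used), so v = 3.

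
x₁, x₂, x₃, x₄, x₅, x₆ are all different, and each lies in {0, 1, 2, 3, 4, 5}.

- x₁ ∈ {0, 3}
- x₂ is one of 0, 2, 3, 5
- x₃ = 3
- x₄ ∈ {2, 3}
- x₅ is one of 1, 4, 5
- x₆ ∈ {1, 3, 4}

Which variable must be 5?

x₂

x₃'s domain is down to {3}, so x₃ = 3. Strike 3 from x₁, x₂, x₄, x₆.
x₄'s domain is down to {2}, so x₄ = 2. Strike 2 from x₂.
x₁'s domain is down to {0}, so x₁ = 0. Eliminate 0 elsewhere: x₂.
So 5 goes to x₂.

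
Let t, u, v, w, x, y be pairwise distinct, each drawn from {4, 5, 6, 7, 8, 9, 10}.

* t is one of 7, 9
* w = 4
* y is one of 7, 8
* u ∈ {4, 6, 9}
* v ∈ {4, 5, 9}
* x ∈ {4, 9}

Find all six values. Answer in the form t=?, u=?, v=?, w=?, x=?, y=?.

w must be 4 (only option left). Remove 4 from u, v, x.
x has just one choice, so x = 9. Eliminate 9 elsewhere: t, u, v.
That leaves t = 7. Remove 7 from y.
u must be 6 (only option left).
v must be 5 (only option left).
y must be 8 (only option left).

t=7, u=6, v=5, w=4, x=9, y=8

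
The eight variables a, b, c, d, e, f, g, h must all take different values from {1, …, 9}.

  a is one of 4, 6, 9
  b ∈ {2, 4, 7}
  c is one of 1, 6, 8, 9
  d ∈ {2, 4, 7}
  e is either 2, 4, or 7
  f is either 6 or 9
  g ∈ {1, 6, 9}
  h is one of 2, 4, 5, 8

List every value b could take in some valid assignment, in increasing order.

The 8 variables together cover exactly {1, 2, 4, 5, 6, 7, 8, 9} — 8 values for 8 variables — and 5 appears only in h's list, so h = 5.
Among the 7 still-open variables, 8 fits only c (and all 7 values in {1, 2, 4, 6, 7, 8, 9} must be used), so c = 8.
The 6 still-open variables together cover exactly {1, 2, 4, 6, 7, 9} — 6 values for 6 variables — and 1 appears only in g's list, so g = 1.
The 3 variables b, d, e are confined to {2, 4, 7}, which locks those values in; drop them from a.
No further eliminations apply; b can still be any of 2, 4, 7.

2, 4, 7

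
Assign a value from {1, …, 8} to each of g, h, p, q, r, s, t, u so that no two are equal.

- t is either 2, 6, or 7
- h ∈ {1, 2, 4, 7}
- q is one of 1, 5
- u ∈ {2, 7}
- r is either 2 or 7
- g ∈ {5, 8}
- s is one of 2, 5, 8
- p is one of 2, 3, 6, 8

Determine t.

6

Among the 8 variables, 3 fits only p (and all 8 values in {1, 2, 3, 4, 5, 6, 7, 8} must be used), so p = 3.
The 7 still-open variables together cover exactly {1, 2, 4, 5, 6, 7, 8} — 7 values for 7 variables — and 4 appears only in h's list, so h = 4.
The 6 still-open variables draw from only 6 values {1, 2, 5, 6, 7, 8}, so each is used; only q can be 1, hence q = 1.
The 5 still-open variables draw from only 5 values {2, 5, 6, 7, 8}, so each is used; only t can be 6, hence t = 6.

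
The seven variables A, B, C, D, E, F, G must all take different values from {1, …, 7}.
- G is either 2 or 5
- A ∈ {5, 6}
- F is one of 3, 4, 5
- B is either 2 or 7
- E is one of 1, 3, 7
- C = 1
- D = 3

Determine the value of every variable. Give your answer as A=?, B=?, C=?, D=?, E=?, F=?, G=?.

C's domain is down to {1}, so C = 1. So E can't be 1.
D must be 3 (only option left). Strike 3 from E, F.
E must be 7 (only option left). Strike 7 from B.
B's domain is down to {2}, so B = 2. Eliminate 2 elsewhere: G.
G must be 5 (only option left). Eliminate 5 elsewhere: A, F.
A must be 6 (only option left).
F's domain is down to {4}, so F = 4.

A=6, B=2, C=1, D=3, E=7, F=4, G=5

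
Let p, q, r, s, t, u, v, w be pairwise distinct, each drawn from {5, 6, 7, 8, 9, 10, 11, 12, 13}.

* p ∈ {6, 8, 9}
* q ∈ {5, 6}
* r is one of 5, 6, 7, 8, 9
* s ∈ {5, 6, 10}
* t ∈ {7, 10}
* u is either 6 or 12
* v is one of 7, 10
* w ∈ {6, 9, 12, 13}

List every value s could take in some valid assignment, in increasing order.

The 8 variables together cover exactly {5, 6, 7, 8, 9, 10, 12, 13} — 8 values for 8 variables — and 13 appears only in w's list, so w = 13.
Among the 7 still-open variables, 12 fits only u (and all 7 values in {5, 6, 7, 8, 9, 10, 12} must be used), so u = 12.
t and v share exactly the 2 values {7, 10}; by pigeonhole those values go to them, so strike 7, 10 from r, s.
q and s between them cover only {5, 6} — a naked pair. Remove those values from p, r.
No further eliminations apply; s can still be any of 5, 6.

5, 6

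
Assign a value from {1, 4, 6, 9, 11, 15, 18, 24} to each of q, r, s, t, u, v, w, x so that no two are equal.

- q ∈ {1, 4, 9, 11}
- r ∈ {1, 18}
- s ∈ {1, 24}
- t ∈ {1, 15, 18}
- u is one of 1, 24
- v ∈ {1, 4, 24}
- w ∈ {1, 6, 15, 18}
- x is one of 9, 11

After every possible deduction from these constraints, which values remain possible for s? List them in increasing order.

1, 24

The 8 variables together cover exactly {1, 4, 6, 9, 11, 15, 18, 24} — 8 values for 8 variables — and 6 appears only in w's list, so w = 6.
The 7 still-open variables draw from only 7 values {1, 4, 9, 11, 15, 18, 24}, so each is used; only t can be 15, hence t = 15.
The 6 still-open variables together cover exactly {1, 4, 9, 11, 18, 24} — 6 values for 6 variables — and 18 appears only in r's list, so r = 18.
s and u between them cover only {1, 24} — a naked pair. Remove those values from q, v.
v has just one choice, so v = 4. So q can't be 4.
No further eliminations apply; s can still be any of 1, 24.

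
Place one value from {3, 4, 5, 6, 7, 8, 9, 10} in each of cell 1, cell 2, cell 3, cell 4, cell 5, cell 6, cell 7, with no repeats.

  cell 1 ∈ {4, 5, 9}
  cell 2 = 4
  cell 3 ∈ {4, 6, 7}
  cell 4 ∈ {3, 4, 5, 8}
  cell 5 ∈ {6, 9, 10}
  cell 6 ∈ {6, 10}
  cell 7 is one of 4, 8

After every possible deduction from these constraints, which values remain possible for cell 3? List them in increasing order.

cell 2's domain is down to {4}, so cell 2 = 4. Strike 4 from cell 1, cell 3, cell 4, cell 7.
cell 7 must be 8 (only option left). Eliminate 8 elsewhere: cell 4.
No further eliminations apply; cell 3 can still be any of 6, 7.

6, 7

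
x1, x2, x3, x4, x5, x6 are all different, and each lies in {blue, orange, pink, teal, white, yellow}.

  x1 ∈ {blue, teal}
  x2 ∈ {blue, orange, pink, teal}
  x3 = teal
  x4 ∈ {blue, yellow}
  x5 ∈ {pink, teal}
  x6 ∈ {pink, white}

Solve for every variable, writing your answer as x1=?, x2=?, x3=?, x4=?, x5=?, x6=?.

x3 has just one choice, so x3 = teal. Strike teal from x1, x2, x5.
x5's domain is down to {pink}, so x5 = pink. Eliminate pink elsewhere: x2, x6.
That leaves x6 = white.
x1 has just one choice, so x1 = blue. Remove blue from x2, x4.
x2's domain is down to {orange}, so x2 = orange.
x4 must be yellow (only option left).

x1=blue, x2=orange, x3=teal, x4=yellow, x5=pink, x6=white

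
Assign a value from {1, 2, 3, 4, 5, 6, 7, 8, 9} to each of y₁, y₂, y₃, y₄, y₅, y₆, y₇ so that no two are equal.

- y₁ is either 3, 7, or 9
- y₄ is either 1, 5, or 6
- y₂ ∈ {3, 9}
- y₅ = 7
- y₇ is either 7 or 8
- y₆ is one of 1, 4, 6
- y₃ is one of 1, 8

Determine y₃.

1

y₅ must be 7 (only option left). Eliminate 7 elsewhere: y₁, y₇.
y₇ has just one choice, so y₇ = 8. Eliminate 8 elsewhere: y₃.
So y₃ = 1.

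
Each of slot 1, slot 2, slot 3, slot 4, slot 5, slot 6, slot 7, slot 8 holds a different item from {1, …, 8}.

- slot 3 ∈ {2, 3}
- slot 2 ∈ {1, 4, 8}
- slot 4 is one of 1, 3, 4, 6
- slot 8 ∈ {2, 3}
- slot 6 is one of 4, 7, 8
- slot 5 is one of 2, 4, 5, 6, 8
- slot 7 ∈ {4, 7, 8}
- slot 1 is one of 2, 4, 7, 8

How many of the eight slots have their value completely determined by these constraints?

The 8 variables draw from only 8 values {1, 2, 3, 4, 5, 6, 7, 8}, so each is used; only slot 5 can be 5, hence slot 5 = 5.
The 7 still-open variables draw from only 7 values {1, 2, 3, 4, 6, 7, 8}, so each is used; only slot 4 can be 6, hence slot 4 = 6.
Among the 6 still-open variables, 1 fits only slot 2 (and all 6 values in {1, 2, 3, 4, 7, 8} must be used), so slot 2 = 1.
The 2 variables slot 3 and slot 8 are confined to {2, 3}, which locks those values in; drop them from slot 1.
Determined: slot 2=1, slot 4=6, slot 5=5. The other slots each still have more than one consistent value. That makes 3.

3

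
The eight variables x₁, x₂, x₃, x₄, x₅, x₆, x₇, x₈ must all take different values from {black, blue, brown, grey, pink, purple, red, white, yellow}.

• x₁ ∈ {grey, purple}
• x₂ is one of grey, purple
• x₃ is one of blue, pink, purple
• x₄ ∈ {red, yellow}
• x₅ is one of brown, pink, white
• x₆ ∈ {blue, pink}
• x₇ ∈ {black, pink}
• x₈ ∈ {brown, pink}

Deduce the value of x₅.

white

The 2 variables x₁ and x₂ are confined to {grey, purple}, which locks those values in; drop them from x₃.
x₃ and x₆ share exactly the 2 values {blue, pink}; by pigeonhole those values go to them, so strike blue, pink from x₅, x₇, x₈.
x₇'s domain is down to {black}, so x₇ = black.
x₈ must be brown (only option left). So x₅ can't be brown.
So x₅ = white.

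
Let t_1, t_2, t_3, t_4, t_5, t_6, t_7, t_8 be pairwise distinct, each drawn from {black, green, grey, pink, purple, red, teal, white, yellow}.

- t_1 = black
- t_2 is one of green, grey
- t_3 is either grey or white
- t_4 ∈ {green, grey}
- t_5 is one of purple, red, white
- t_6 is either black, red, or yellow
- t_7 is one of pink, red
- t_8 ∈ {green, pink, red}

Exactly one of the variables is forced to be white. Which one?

t_3

t_1's domain is down to {black}, so t_1 = black. So t_6 can't be black.
The 7 still-open variables draw from only 7 values {green, grey, pink, purple, red, white, yellow}, so each is used; only t_5 can be purple, hence t_5 = purple.
The 6 still-open variables together cover exactly {green, grey, pink, red, white, yellow} — 6 values for 6 variables — and white appears only in t_3's list, so t_3 = white.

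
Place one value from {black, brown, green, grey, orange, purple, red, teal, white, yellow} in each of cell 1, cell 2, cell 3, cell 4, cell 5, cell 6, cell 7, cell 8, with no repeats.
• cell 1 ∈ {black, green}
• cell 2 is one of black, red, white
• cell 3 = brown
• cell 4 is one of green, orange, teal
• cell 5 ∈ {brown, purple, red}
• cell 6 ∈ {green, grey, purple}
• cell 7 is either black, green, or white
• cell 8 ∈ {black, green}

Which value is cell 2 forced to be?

cell 3 has just one choice, so cell 3 = brown. Strike brown from cell 5.
cell 1 and cell 8 between them cover only {black, green} — a naked pair. Remove those values from cell 2, cell 4, cell 6, cell 7.
cell 7's domain is down to {white}, so cell 7 = white. Strike white from cell 2.
So cell 2 = red.

red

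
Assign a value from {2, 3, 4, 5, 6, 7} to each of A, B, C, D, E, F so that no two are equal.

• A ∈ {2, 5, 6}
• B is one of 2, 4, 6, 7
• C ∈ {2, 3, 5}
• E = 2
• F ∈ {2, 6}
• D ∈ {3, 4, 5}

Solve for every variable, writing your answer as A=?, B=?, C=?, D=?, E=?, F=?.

A=5, B=7, C=3, D=4, E=2, F=6

E's domain is down to {2}, so E = 2. Eliminate 2 elsewhere: A, B, C, F.
F's domain is down to {6}, so F = 6. So A, B can't be 6.
A's domain is down to {5}, so A = 5. Remove 5 from C, D.
C must be 3 (only option left). So D can't be 3.
That leaves D = 4. Eliminate 4 elsewhere: B.
That leaves B = 7.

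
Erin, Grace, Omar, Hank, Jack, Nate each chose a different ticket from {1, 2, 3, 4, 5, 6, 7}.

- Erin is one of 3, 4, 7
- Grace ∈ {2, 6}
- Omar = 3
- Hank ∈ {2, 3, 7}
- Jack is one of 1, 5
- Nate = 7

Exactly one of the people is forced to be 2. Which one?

Hank

Omar's domain is down to {3}, so Omar = 3. Eliminate 3 elsewhere: Erin, Hank.
That leaves Nate = 7. Strike 7 from Erin, Hank.
So 2 goes to Hank.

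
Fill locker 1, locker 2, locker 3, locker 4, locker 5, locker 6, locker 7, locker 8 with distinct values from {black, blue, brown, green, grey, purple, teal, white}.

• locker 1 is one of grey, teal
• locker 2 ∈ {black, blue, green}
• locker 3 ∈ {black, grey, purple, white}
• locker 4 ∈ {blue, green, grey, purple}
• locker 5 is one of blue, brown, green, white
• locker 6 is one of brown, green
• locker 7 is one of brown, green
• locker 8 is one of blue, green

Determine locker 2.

black

Among the 8 variables, teal fits only locker 1 (and all 8 values in {black, blue, brown, green, grey, purple, teal, white} must be used), so locker 1 = teal.
locker 6 and locker 7 share exactly the 2 values {brown, green}; by pigeonhole those values go to them, so strike brown, green from locker 2, locker 4, locker 5, locker 8.
locker 8 has just one choice, so locker 8 = blue. So locker 2, locker 4, locker 5 can't be blue.
So locker 2 = black.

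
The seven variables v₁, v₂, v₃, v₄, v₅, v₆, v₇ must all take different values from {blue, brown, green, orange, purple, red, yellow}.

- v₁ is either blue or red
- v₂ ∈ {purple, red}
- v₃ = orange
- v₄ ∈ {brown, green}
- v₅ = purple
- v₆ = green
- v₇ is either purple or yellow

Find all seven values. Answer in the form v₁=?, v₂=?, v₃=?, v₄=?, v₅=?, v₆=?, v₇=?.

v₃ has just one choice, so v₃ = orange.
v₅ has just one choice, so v₅ = purple. So v₂, v₇ can't be purple.
v₆ must be green (only option left). Remove green from v₄.
That leaves v₇ = yellow.
v₂ has just one choice, so v₂ = red. So v₁ can't be red.
v₄ must be brown (only option left).
That leaves v₁ = blue.

v₁=blue, v₂=red, v₃=orange, v₄=brown, v₅=purple, v₆=green, v₇=yellow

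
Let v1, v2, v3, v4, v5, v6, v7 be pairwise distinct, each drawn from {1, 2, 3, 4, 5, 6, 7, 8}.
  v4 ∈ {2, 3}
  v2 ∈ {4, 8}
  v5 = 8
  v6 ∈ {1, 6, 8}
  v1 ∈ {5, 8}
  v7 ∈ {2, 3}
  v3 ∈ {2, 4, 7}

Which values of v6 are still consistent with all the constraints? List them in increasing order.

1, 6

v5 must be 8 (only option left). Strike 8 from v1, v2, v6.
That leaves v1 = 5.
v2 has just one choice, so v2 = 4. Strike 4 from v3.
v4 and v7 between them cover only {2, 3} — a naked pair. Remove those values from v3.
v3 has just one choice, so v3 = 7.
No further eliminations apply; v6 can still be any of 1, 6.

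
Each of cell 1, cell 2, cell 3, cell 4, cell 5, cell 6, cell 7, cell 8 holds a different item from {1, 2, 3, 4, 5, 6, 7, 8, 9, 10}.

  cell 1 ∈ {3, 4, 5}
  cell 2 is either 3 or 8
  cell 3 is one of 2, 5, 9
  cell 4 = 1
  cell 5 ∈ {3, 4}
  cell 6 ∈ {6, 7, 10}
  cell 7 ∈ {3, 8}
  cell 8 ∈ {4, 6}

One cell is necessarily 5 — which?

cell 1

cell 4 must be 1 (only option left).
cell 2 and cell 7 share exactly the 2 values {3, 8}; by pigeonhole those values go to them, so strike 3, 8 from cell 1, cell 5.
cell 5 must be 4 (only option left). So cell 1, cell 8 can't be 4.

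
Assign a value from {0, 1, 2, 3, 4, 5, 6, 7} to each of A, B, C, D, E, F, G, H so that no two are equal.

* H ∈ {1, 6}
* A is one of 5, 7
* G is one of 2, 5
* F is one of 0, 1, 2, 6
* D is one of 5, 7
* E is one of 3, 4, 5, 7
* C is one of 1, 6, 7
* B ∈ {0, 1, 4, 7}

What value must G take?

2

The 8 variables draw from only 8 values {0, 1, 2, 3, 4, 5, 6, 7}, so each is used; only E can be 3, hence E = 3.
Among the 7 still-open variables, 4 fits only B (and all 7 values in {0, 1, 2, 4, 5, 6, 7} must be used), so B = 4.
Among the 6 still-open variables, 0 fits only F (and all 6 values in {0, 1, 2, 5, 6, 7} must be used), so F = 0.
The 5 still-open variables draw from only 5 values {1, 2, 5, 6, 7}, so each is used; only G can be 2, hence G = 2.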